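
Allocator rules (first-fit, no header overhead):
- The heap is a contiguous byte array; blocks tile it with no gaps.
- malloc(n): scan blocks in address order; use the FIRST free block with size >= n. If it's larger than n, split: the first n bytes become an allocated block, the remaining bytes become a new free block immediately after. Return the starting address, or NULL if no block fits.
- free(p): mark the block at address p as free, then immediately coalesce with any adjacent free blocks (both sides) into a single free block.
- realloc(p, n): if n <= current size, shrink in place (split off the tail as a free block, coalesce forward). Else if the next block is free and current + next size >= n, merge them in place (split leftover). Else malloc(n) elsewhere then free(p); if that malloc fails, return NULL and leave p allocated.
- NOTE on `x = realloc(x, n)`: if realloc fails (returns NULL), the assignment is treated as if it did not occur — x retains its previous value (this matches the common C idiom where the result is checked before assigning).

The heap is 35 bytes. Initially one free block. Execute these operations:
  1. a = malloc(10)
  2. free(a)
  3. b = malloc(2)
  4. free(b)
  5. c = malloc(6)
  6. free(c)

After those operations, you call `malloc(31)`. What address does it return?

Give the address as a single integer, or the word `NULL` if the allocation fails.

Answer: 0

Derivation:
Op 1: a = malloc(10) -> a = 0; heap: [0-9 ALLOC][10-34 FREE]
Op 2: free(a) -> (freed a); heap: [0-34 FREE]
Op 3: b = malloc(2) -> b = 0; heap: [0-1 ALLOC][2-34 FREE]
Op 4: free(b) -> (freed b); heap: [0-34 FREE]
Op 5: c = malloc(6) -> c = 0; heap: [0-5 ALLOC][6-34 FREE]
Op 6: free(c) -> (freed c); heap: [0-34 FREE]
malloc(31): first-fit scan over [0-34 FREE] -> 0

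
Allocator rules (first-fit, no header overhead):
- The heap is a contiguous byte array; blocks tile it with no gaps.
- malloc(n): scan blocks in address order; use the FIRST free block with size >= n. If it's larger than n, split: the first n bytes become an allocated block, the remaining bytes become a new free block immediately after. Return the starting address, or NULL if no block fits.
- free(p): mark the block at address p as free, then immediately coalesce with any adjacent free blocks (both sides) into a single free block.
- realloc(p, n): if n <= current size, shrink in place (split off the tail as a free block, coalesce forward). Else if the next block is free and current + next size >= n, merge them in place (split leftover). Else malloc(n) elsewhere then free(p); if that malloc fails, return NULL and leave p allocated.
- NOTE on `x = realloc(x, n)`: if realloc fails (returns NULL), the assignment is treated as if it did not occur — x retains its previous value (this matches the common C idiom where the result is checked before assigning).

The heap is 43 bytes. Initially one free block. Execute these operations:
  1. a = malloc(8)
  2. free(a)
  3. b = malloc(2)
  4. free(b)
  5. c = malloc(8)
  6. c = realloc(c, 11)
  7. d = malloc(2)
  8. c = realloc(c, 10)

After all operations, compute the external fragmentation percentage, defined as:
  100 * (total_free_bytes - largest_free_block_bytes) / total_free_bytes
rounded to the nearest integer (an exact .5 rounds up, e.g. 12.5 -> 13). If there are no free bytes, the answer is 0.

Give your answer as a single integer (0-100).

Op 1: a = malloc(8) -> a = 0; heap: [0-7 ALLOC][8-42 FREE]
Op 2: free(a) -> (freed a); heap: [0-42 FREE]
Op 3: b = malloc(2) -> b = 0; heap: [0-1 ALLOC][2-42 FREE]
Op 4: free(b) -> (freed b); heap: [0-42 FREE]
Op 5: c = malloc(8) -> c = 0; heap: [0-7 ALLOC][8-42 FREE]
Op 6: c = realloc(c, 11) -> c = 0; heap: [0-10 ALLOC][11-42 FREE]
Op 7: d = malloc(2) -> d = 11; heap: [0-10 ALLOC][11-12 ALLOC][13-42 FREE]
Op 8: c = realloc(c, 10) -> c = 0; heap: [0-9 ALLOC][10-10 FREE][11-12 ALLOC][13-42 FREE]
Free blocks: [1 30] total_free=31 largest=30 -> 100*(31-30)/31 = 100/31 ≈ 3.226 -> rounds to 3

Answer: 3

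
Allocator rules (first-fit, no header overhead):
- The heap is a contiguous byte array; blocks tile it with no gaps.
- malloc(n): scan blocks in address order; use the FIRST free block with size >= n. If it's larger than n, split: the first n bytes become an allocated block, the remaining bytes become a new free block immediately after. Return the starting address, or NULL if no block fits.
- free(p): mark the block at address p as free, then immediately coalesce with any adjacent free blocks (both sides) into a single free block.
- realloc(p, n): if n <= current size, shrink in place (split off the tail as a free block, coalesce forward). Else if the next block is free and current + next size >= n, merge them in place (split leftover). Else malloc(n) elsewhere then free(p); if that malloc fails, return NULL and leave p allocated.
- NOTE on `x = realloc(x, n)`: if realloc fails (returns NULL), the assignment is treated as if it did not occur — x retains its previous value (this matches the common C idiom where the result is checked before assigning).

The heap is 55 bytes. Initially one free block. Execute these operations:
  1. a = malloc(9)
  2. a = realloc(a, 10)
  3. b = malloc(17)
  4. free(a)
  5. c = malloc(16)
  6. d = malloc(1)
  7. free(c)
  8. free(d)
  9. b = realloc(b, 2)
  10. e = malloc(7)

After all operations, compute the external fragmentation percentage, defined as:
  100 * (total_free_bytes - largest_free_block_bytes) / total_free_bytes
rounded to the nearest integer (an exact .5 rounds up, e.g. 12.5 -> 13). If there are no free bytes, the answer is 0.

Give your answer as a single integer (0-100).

Op 1: a = malloc(9) -> a = 0; heap: [0-8 ALLOC][9-54 FREE]
Op 2: a = realloc(a, 10) -> a = 0; heap: [0-9 ALLOC][10-54 FREE]
Op 3: b = malloc(17) -> b = 10; heap: [0-9 ALLOC][10-26 ALLOC][27-54 FREE]
Op 4: free(a) -> (freed a); heap: [0-9 FREE][10-26 ALLOC][27-54 FREE]
Op 5: c = malloc(16) -> c = 27; heap: [0-9 FREE][10-26 ALLOC][27-42 ALLOC][43-54 FREE]
Op 6: d = malloc(1) -> d = 0; heap: [0-0 ALLOC][1-9 FREE][10-26 ALLOC][27-42 ALLOC][43-54 FREE]
Op 7: free(c) -> (freed c); heap: [0-0 ALLOC][1-9 FREE][10-26 ALLOC][27-54 FREE]
Op 8: free(d) -> (freed d); heap: [0-9 FREE][10-26 ALLOC][27-54 FREE]
Op 9: b = realloc(b, 2) -> b = 10; heap: [0-9 FREE][10-11 ALLOC][12-54 FREE]
Op 10: e = malloc(7) -> e = 0; heap: [0-6 ALLOC][7-9 FREE][10-11 ALLOC][12-54 FREE]
Free blocks: [3 43] total_free=46 largest=43 -> 100*(46-43)/46 = 300/46 ≈ 6.522 -> rounds to 7

Answer: 7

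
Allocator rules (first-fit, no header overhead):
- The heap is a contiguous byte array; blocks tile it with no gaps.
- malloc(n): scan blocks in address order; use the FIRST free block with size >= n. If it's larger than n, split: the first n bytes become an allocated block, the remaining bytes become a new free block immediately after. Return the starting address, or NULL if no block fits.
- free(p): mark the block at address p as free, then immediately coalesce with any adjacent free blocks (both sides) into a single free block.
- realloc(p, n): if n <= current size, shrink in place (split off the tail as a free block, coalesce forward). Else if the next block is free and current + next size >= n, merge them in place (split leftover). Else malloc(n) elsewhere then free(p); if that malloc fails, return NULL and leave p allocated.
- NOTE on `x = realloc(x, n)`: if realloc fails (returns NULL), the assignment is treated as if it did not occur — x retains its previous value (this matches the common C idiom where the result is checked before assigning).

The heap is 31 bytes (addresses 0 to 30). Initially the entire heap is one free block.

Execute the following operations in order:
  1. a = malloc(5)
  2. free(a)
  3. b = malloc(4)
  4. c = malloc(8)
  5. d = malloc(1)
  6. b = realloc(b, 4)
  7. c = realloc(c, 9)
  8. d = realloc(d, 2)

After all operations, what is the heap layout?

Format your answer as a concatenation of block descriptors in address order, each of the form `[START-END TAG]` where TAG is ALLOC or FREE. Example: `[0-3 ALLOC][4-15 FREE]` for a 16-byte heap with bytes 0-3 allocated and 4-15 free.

Answer: [0-3 ALLOC][4-5 ALLOC][6-12 FREE][13-21 ALLOC][22-30 FREE]

Derivation:
Op 1: a = malloc(5) -> a = 0; heap: [0-4 ALLOC][5-30 FREE]
Op 2: free(a) -> (freed a); heap: [0-30 FREE]
Op 3: b = malloc(4) -> b = 0; heap: [0-3 ALLOC][4-30 FREE]
Op 4: c = malloc(8) -> c = 4; heap: [0-3 ALLOC][4-11 ALLOC][12-30 FREE]
Op 5: d = malloc(1) -> d = 12; heap: [0-3 ALLOC][4-11 ALLOC][12-12 ALLOC][13-30 FREE]
Op 6: b = realloc(b, 4) -> b = 0; heap: [0-3 ALLOC][4-11 ALLOC][12-12 ALLOC][13-30 FREE]
Op 7: c = realloc(c, 9) -> c = 13; heap: [0-3 ALLOC][4-11 FREE][12-12 ALLOC][13-21 ALLOC][22-30 FREE]
Op 8: d = realloc(d, 2) -> d = 4; heap: [0-3 ALLOC][4-5 ALLOC][6-12 FREE][13-21 ALLOC][22-30 FREE]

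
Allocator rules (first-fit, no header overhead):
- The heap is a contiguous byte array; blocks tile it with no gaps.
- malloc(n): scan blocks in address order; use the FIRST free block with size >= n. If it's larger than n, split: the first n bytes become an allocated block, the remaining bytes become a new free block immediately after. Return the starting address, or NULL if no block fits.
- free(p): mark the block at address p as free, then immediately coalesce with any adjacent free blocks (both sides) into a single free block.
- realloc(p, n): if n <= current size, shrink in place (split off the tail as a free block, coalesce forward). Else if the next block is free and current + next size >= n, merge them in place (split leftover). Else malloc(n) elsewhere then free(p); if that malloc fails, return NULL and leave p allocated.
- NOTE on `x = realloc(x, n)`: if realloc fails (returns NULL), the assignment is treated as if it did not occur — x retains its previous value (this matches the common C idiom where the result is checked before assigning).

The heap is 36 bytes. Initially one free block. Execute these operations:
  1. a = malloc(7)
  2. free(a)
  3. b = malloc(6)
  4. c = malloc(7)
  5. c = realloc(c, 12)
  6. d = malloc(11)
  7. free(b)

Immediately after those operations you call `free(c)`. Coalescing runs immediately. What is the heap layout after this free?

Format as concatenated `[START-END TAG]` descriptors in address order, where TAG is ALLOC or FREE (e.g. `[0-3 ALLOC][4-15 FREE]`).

Answer: [0-17 FREE][18-28 ALLOC][29-35 FREE]

Derivation:
Op 1: a = malloc(7) -> a = 0; heap: [0-6 ALLOC][7-35 FREE]
Op 2: free(a) -> (freed a); heap: [0-35 FREE]
Op 3: b = malloc(6) -> b = 0; heap: [0-5 ALLOC][6-35 FREE]
Op 4: c = malloc(7) -> c = 6; heap: [0-5 ALLOC][6-12 ALLOC][13-35 FREE]
Op 5: c = realloc(c, 12) -> c = 6; heap: [0-5 ALLOC][6-17 ALLOC][18-35 FREE]
Op 6: d = malloc(11) -> d = 18; heap: [0-5 ALLOC][6-17 ALLOC][18-28 ALLOC][29-35 FREE]
Op 7: free(b) -> (freed b); heap: [0-5 FREE][6-17 ALLOC][18-28 ALLOC][29-35 FREE]
free(c): c = 6 -> block [6-17 ALLOC]; mark free, coalesce with adjacent free neighbors -> [0-17 FREE][18-28 ALLOC][29-35 FREE]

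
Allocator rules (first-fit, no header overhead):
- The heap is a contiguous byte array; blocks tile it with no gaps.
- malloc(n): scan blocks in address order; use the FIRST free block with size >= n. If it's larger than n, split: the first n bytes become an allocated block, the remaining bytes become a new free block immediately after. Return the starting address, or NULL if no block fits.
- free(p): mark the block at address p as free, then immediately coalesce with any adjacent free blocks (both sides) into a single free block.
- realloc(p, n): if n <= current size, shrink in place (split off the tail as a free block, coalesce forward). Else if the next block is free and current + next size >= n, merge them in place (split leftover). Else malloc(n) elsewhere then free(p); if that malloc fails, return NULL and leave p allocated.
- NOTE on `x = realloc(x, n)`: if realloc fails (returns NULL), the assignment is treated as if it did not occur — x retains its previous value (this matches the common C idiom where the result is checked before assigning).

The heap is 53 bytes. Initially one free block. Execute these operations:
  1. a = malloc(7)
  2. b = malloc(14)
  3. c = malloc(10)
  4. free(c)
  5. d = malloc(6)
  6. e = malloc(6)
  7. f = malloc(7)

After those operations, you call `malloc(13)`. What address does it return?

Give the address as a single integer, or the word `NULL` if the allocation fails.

Answer: 40

Derivation:
Op 1: a = malloc(7) -> a = 0; heap: [0-6 ALLOC][7-52 FREE]
Op 2: b = malloc(14) -> b = 7; heap: [0-6 ALLOC][7-20 ALLOC][21-52 FREE]
Op 3: c = malloc(10) -> c = 21; heap: [0-6 ALLOC][7-20 ALLOC][21-30 ALLOC][31-52 FREE]
Op 4: free(c) -> (freed c); heap: [0-6 ALLOC][7-20 ALLOC][21-52 FREE]
Op 5: d = malloc(6) -> d = 21; heap: [0-6 ALLOC][7-20 ALLOC][21-26 ALLOC][27-52 FREE]
Op 6: e = malloc(6) -> e = 27; heap: [0-6 ALLOC][7-20 ALLOC][21-26 ALLOC][27-32 ALLOC][33-52 FREE]
Op 7: f = malloc(7) -> f = 33; heap: [0-6 ALLOC][7-20 ALLOC][21-26 ALLOC][27-32 ALLOC][33-39 ALLOC][40-52 FREE]
malloc(13): first-fit scan over [0-6 ALLOC][7-20 ALLOC][21-26 ALLOC][27-32 ALLOC][33-39 ALLOC][40-52 FREE] -> 40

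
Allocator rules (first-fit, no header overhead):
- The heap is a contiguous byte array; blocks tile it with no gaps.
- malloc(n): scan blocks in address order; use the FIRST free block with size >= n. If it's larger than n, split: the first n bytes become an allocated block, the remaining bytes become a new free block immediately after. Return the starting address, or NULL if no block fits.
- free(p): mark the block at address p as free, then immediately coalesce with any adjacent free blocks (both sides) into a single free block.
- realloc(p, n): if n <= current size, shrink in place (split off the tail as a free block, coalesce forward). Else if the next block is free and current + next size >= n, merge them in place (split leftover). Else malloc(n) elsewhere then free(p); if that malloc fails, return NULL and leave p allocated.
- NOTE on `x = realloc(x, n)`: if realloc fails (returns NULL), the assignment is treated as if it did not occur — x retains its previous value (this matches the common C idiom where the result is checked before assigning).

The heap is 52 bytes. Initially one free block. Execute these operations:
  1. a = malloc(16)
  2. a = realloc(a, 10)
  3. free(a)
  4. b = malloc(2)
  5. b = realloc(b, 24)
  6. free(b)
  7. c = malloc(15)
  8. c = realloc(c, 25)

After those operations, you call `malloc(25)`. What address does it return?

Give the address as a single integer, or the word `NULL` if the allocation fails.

Answer: 25

Derivation:
Op 1: a = malloc(16) -> a = 0; heap: [0-15 ALLOC][16-51 FREE]
Op 2: a = realloc(a, 10) -> a = 0; heap: [0-9 ALLOC][10-51 FREE]
Op 3: free(a) -> (freed a); heap: [0-51 FREE]
Op 4: b = malloc(2) -> b = 0; heap: [0-1 ALLOC][2-51 FREE]
Op 5: b = realloc(b, 24) -> b = 0; heap: [0-23 ALLOC][24-51 FREE]
Op 6: free(b) -> (freed b); heap: [0-51 FREE]
Op 7: c = malloc(15) -> c = 0; heap: [0-14 ALLOC][15-51 FREE]
Op 8: c = realloc(c, 25) -> c = 0; heap: [0-24 ALLOC][25-51 FREE]
malloc(25): first-fit scan over [0-24 ALLOC][25-51 FREE] -> 25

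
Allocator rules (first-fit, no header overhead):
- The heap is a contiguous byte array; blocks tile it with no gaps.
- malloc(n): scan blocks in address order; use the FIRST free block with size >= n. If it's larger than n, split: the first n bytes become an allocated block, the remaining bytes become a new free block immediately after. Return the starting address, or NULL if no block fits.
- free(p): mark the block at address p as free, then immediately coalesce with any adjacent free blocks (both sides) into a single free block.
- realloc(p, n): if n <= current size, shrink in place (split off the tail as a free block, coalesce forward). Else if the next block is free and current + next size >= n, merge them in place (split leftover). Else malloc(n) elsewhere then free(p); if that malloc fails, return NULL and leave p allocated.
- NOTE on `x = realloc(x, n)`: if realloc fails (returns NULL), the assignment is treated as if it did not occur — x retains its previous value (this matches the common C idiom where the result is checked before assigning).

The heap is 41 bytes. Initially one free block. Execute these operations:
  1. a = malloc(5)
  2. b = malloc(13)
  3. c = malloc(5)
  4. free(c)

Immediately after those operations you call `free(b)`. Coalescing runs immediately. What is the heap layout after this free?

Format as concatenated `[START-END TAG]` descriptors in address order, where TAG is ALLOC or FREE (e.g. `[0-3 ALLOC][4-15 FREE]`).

Op 1: a = malloc(5) -> a = 0; heap: [0-4 ALLOC][5-40 FREE]
Op 2: b = malloc(13) -> b = 5; heap: [0-4 ALLOC][5-17 ALLOC][18-40 FREE]
Op 3: c = malloc(5) -> c = 18; heap: [0-4 ALLOC][5-17 ALLOC][18-22 ALLOC][23-40 FREE]
Op 4: free(c) -> (freed c); heap: [0-4 ALLOC][5-17 ALLOC][18-40 FREE]
free(b): b = 5 -> block [5-17 ALLOC]; mark free, coalesce with adjacent free neighbors -> [0-4 ALLOC][5-40 FREE]

Answer: [0-4 ALLOC][5-40 FREE]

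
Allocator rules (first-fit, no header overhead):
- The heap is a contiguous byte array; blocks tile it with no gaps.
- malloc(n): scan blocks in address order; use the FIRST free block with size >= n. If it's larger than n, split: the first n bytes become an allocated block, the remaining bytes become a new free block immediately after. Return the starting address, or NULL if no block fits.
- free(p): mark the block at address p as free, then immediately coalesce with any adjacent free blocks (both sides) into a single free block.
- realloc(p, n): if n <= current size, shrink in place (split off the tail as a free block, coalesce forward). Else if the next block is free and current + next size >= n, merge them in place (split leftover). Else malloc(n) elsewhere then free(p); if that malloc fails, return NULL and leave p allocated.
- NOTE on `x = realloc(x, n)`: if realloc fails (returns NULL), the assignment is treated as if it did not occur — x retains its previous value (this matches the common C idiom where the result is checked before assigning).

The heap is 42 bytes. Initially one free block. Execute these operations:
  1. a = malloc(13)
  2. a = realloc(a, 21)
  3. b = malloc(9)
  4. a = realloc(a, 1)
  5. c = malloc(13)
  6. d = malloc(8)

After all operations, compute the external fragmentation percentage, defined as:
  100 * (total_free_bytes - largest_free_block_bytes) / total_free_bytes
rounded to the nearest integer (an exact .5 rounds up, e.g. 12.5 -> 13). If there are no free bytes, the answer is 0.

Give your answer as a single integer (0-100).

Answer: 36

Derivation:
Op 1: a = malloc(13) -> a = 0; heap: [0-12 ALLOC][13-41 FREE]
Op 2: a = realloc(a, 21) -> a = 0; heap: [0-20 ALLOC][21-41 FREE]
Op 3: b = malloc(9) -> b = 21; heap: [0-20 ALLOC][21-29 ALLOC][30-41 FREE]
Op 4: a = realloc(a, 1) -> a = 0; heap: [0-0 ALLOC][1-20 FREE][21-29 ALLOC][30-41 FREE]
Op 5: c = malloc(13) -> c = 1; heap: [0-0 ALLOC][1-13 ALLOC][14-20 FREE][21-29 ALLOC][30-41 FREE]
Op 6: d = malloc(8) -> d = 30; heap: [0-0 ALLOC][1-13 ALLOC][14-20 FREE][21-29 ALLOC][30-37 ALLOC][38-41 FREE]
Free blocks: [7 4] total_free=11 largest=7 -> 100*(11-7)/11 = 400/11 ≈ 36.364 -> rounds to 36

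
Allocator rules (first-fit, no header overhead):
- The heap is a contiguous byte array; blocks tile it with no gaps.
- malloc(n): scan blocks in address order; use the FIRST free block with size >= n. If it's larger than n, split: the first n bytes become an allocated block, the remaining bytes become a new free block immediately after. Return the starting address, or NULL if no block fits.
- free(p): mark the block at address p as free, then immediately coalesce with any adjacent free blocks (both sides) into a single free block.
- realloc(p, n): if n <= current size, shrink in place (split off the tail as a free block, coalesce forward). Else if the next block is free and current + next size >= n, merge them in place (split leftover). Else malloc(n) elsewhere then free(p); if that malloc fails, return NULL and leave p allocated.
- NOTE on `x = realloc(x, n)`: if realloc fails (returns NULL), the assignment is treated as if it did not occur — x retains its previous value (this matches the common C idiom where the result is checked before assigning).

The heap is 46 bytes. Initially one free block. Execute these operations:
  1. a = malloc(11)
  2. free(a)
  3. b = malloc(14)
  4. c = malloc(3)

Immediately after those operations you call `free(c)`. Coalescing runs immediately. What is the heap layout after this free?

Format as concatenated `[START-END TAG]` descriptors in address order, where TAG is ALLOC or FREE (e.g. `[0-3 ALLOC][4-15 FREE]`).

Op 1: a = malloc(11) -> a = 0; heap: [0-10 ALLOC][11-45 FREE]
Op 2: free(a) -> (freed a); heap: [0-45 FREE]
Op 3: b = malloc(14) -> b = 0; heap: [0-13 ALLOC][14-45 FREE]
Op 4: c = malloc(3) -> c = 14; heap: [0-13 ALLOC][14-16 ALLOC][17-45 FREE]
free(c): c = 14 -> block [14-16 ALLOC]; mark free, coalesce with adjacent free neighbors -> [0-13 ALLOC][14-45 FREE]

Answer: [0-13 ALLOC][14-45 FREE]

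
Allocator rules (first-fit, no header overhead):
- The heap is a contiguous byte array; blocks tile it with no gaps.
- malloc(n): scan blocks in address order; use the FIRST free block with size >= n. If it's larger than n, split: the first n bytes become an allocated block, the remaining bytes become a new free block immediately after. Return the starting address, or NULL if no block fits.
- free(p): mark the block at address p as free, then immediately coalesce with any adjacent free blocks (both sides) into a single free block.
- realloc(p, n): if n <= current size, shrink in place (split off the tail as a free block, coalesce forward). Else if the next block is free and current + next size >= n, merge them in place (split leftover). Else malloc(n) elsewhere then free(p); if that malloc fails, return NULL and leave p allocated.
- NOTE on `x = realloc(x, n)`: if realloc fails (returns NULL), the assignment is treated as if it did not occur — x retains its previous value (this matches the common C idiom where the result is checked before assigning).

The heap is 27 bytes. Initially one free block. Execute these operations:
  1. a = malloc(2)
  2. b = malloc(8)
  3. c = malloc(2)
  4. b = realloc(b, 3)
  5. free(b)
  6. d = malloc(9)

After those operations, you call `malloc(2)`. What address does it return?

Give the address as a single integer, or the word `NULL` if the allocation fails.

Answer: 2

Derivation:
Op 1: a = malloc(2) -> a = 0; heap: [0-1 ALLOC][2-26 FREE]
Op 2: b = malloc(8) -> b = 2; heap: [0-1 ALLOC][2-9 ALLOC][10-26 FREE]
Op 3: c = malloc(2) -> c = 10; heap: [0-1 ALLOC][2-9 ALLOC][10-11 ALLOC][12-26 FREE]
Op 4: b = realloc(b, 3) -> b = 2; heap: [0-1 ALLOC][2-4 ALLOC][5-9 FREE][10-11 ALLOC][12-26 FREE]
Op 5: free(b) -> (freed b); heap: [0-1 ALLOC][2-9 FREE][10-11 ALLOC][12-26 FREE]
Op 6: d = malloc(9) -> d = 12; heap: [0-1 ALLOC][2-9 FREE][10-11 ALLOC][12-20 ALLOC][21-26 FREE]
malloc(2): first-fit scan over [0-1 ALLOC][2-9 FREE][10-11 ALLOC][12-20 ALLOC][21-26 FREE] -> 2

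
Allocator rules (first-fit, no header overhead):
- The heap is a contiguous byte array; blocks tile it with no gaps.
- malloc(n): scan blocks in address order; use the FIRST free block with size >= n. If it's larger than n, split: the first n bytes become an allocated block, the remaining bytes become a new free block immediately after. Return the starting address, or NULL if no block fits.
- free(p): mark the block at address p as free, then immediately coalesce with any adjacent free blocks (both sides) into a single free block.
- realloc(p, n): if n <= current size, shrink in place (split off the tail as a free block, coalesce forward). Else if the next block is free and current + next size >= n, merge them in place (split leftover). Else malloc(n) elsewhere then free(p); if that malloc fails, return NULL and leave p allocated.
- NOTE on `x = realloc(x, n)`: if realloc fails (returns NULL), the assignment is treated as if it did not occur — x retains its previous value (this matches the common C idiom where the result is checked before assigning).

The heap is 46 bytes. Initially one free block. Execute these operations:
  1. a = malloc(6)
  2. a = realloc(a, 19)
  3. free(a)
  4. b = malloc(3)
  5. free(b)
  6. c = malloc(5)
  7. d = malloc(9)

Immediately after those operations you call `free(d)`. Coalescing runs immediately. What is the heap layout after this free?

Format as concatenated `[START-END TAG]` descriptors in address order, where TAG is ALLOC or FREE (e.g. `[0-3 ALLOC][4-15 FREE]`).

Answer: [0-4 ALLOC][5-45 FREE]

Derivation:
Op 1: a = malloc(6) -> a = 0; heap: [0-5 ALLOC][6-45 FREE]
Op 2: a = realloc(a, 19) -> a = 0; heap: [0-18 ALLOC][19-45 FREE]
Op 3: free(a) -> (freed a); heap: [0-45 FREE]
Op 4: b = malloc(3) -> b = 0; heap: [0-2 ALLOC][3-45 FREE]
Op 5: free(b) -> (freed b); heap: [0-45 FREE]
Op 6: c = malloc(5) -> c = 0; heap: [0-4 ALLOC][5-45 FREE]
Op 7: d = malloc(9) -> d = 5; heap: [0-4 ALLOC][5-13 ALLOC][14-45 FREE]
free(d): d = 5 -> block [5-13 ALLOC]; mark free, coalesce with adjacent free neighbors -> [0-4 ALLOC][5-45 FREE]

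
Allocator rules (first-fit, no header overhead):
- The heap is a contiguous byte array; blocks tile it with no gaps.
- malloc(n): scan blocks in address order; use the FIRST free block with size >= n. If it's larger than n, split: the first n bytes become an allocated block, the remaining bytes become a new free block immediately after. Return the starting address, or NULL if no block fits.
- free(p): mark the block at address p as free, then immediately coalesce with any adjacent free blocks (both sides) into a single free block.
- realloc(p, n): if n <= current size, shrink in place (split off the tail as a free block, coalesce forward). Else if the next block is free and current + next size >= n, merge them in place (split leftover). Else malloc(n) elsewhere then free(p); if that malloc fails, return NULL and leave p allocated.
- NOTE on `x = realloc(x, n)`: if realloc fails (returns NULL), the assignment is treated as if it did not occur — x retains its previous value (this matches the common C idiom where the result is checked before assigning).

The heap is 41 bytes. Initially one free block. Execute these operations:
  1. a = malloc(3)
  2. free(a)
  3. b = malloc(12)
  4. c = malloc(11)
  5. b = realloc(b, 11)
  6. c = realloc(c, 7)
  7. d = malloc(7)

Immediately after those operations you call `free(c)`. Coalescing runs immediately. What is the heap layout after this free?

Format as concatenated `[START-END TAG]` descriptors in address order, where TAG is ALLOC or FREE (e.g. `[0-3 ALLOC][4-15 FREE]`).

Op 1: a = malloc(3) -> a = 0; heap: [0-2 ALLOC][3-40 FREE]
Op 2: free(a) -> (freed a); heap: [0-40 FREE]
Op 3: b = malloc(12) -> b = 0; heap: [0-11 ALLOC][12-40 FREE]
Op 4: c = malloc(11) -> c = 12; heap: [0-11 ALLOC][12-22 ALLOC][23-40 FREE]
Op 5: b = realloc(b, 11) -> b = 0; heap: [0-10 ALLOC][11-11 FREE][12-22 ALLOC][23-40 FREE]
Op 6: c = realloc(c, 7) -> c = 12; heap: [0-10 ALLOC][11-11 FREE][12-18 ALLOC][19-40 FREE]
Op 7: d = malloc(7) -> d = 19; heap: [0-10 ALLOC][11-11 FREE][12-18 ALLOC][19-25 ALLOC][26-40 FREE]
free(c): c = 12 -> block [12-18 ALLOC]; mark free, coalesce with adjacent free neighbors -> [0-10 ALLOC][11-18 FREE][19-25 ALLOC][26-40 FREE]

Answer: [0-10 ALLOC][11-18 FREE][19-25 ALLOC][26-40 FREE]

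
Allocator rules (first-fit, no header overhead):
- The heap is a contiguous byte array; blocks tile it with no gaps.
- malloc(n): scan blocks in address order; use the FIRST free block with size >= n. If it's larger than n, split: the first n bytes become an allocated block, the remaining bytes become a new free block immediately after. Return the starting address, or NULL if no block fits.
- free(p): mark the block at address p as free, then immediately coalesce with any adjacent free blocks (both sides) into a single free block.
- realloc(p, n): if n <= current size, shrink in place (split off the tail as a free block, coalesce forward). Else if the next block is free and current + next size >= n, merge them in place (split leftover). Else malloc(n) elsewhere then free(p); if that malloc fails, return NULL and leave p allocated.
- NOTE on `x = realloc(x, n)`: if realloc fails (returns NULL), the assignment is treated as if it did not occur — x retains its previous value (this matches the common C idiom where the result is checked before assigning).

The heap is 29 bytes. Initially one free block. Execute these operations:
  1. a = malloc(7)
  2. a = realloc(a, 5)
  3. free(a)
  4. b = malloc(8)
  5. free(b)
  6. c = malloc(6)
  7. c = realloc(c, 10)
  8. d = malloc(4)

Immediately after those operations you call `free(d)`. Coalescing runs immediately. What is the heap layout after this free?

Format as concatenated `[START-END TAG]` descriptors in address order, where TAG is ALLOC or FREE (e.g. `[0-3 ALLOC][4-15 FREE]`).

Answer: [0-9 ALLOC][10-28 FREE]

Derivation:
Op 1: a = malloc(7) -> a = 0; heap: [0-6 ALLOC][7-28 FREE]
Op 2: a = realloc(a, 5) -> a = 0; heap: [0-4 ALLOC][5-28 FREE]
Op 3: free(a) -> (freed a); heap: [0-28 FREE]
Op 4: b = malloc(8) -> b = 0; heap: [0-7 ALLOC][8-28 FREE]
Op 5: free(b) -> (freed b); heap: [0-28 FREE]
Op 6: c = malloc(6) -> c = 0; heap: [0-5 ALLOC][6-28 FREE]
Op 7: c = realloc(c, 10) -> c = 0; heap: [0-9 ALLOC][10-28 FREE]
Op 8: d = malloc(4) -> d = 10; heap: [0-9 ALLOC][10-13 ALLOC][14-28 FREE]
free(d): d = 10 -> block [10-13 ALLOC]; mark free, coalesce with adjacent free neighbors -> [0-9 ALLOC][10-28 FREE]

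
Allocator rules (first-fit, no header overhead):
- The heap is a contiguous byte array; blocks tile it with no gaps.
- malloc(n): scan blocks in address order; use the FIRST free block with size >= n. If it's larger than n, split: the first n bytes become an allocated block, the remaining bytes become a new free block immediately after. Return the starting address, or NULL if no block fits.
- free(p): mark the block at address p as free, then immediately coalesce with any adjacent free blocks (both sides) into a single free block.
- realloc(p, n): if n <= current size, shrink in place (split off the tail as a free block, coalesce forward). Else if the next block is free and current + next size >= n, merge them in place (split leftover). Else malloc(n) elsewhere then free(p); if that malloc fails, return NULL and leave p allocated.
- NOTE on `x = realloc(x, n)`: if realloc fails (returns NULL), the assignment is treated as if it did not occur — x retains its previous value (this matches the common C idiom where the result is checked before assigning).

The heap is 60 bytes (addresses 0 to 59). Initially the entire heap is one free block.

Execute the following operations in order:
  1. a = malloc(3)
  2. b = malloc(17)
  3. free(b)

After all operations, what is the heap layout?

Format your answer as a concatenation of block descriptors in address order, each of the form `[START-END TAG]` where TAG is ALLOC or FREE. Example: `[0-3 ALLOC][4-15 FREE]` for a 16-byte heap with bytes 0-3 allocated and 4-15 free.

Op 1: a = malloc(3) -> a = 0; heap: [0-2 ALLOC][3-59 FREE]
Op 2: b = malloc(17) -> b = 3; heap: [0-2 ALLOC][3-19 ALLOC][20-59 FREE]
Op 3: free(b) -> (freed b); heap: [0-2 ALLOC][3-59 FREE]

Answer: [0-2 ALLOC][3-59 FREE]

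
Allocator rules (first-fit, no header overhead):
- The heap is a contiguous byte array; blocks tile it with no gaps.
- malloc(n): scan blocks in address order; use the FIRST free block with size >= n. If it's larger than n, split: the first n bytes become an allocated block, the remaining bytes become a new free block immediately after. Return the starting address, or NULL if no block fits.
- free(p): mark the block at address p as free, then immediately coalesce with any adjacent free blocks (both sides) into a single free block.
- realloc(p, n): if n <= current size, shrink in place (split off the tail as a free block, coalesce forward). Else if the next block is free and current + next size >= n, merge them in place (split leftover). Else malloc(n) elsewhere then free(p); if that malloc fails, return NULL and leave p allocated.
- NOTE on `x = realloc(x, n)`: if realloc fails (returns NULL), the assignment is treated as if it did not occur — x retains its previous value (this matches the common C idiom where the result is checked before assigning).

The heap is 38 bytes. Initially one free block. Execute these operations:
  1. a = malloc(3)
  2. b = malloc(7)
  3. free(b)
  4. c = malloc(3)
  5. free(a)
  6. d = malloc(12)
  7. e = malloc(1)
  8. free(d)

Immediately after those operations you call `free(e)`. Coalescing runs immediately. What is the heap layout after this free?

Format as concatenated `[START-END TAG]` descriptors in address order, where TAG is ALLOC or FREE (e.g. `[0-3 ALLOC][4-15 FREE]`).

Answer: [0-2 FREE][3-5 ALLOC][6-37 FREE]

Derivation:
Op 1: a = malloc(3) -> a = 0; heap: [0-2 ALLOC][3-37 FREE]
Op 2: b = malloc(7) -> b = 3; heap: [0-2 ALLOC][3-9 ALLOC][10-37 FREE]
Op 3: free(b) -> (freed b); heap: [0-2 ALLOC][3-37 FREE]
Op 4: c = malloc(3) -> c = 3; heap: [0-2 ALLOC][3-5 ALLOC][6-37 FREE]
Op 5: free(a) -> (freed a); heap: [0-2 FREE][3-5 ALLOC][6-37 FREE]
Op 6: d = malloc(12) -> d = 6; heap: [0-2 FREE][3-5 ALLOC][6-17 ALLOC][18-37 FREE]
Op 7: e = malloc(1) -> e = 0; heap: [0-0 ALLOC][1-2 FREE][3-5 ALLOC][6-17 ALLOC][18-37 FREE]
Op 8: free(d) -> (freed d); heap: [0-0 ALLOC][1-2 FREE][3-5 ALLOC][6-37 FREE]
free(e): e = 0 -> block [0-0 ALLOC]; mark free, coalesce with adjacent free neighbors -> [0-2 FREE][3-5 ALLOC][6-37 FREE]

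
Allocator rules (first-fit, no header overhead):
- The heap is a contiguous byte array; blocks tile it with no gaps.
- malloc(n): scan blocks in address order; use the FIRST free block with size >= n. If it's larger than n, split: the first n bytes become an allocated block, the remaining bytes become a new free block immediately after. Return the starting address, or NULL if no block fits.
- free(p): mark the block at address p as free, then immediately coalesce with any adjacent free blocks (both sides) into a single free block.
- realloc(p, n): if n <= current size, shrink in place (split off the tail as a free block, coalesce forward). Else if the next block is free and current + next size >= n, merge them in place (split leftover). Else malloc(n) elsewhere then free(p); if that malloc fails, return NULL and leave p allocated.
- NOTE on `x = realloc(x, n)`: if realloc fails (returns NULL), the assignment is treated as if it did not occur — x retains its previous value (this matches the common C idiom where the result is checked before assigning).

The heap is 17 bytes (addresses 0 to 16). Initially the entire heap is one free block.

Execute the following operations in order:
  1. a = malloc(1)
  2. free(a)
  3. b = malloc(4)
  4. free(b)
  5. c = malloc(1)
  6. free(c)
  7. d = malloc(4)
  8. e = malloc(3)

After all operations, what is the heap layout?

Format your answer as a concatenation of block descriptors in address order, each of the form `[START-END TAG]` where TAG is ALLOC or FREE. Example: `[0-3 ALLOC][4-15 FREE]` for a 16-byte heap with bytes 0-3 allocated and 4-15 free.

Op 1: a = malloc(1) -> a = 0; heap: [0-0 ALLOC][1-16 FREE]
Op 2: free(a) -> (freed a); heap: [0-16 FREE]
Op 3: b = malloc(4) -> b = 0; heap: [0-3 ALLOC][4-16 FREE]
Op 4: free(b) -> (freed b); heap: [0-16 FREE]
Op 5: c = malloc(1) -> c = 0; heap: [0-0 ALLOC][1-16 FREE]
Op 6: free(c) -> (freed c); heap: [0-16 FREE]
Op 7: d = malloc(4) -> d = 0; heap: [0-3 ALLOC][4-16 FREE]
Op 8: e = malloc(3) -> e = 4; heap: [0-3 ALLOC][4-6 ALLOC][7-16 FREE]

Answer: [0-3 ALLOC][4-6 ALLOC][7-16 FREE]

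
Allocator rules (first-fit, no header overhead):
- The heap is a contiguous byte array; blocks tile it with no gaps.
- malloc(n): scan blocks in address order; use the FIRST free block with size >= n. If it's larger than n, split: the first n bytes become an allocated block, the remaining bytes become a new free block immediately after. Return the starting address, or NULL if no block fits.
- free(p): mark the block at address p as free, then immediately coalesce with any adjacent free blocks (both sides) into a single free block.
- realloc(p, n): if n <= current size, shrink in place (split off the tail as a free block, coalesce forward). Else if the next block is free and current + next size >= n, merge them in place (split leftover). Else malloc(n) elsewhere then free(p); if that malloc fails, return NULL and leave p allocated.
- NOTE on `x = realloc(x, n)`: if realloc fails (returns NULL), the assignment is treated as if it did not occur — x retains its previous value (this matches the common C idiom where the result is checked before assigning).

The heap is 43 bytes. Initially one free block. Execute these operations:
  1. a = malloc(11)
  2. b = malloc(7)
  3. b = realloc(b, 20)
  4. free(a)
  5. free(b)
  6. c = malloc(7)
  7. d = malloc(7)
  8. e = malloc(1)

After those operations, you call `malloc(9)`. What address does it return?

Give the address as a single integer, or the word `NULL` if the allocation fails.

Answer: 15

Derivation:
Op 1: a = malloc(11) -> a = 0; heap: [0-10 ALLOC][11-42 FREE]
Op 2: b = malloc(7) -> b = 11; heap: [0-10 ALLOC][11-17 ALLOC][18-42 FREE]
Op 3: b = realloc(b, 20) -> b = 11; heap: [0-10 ALLOC][11-30 ALLOC][31-42 FREE]
Op 4: free(a) -> (freed a); heap: [0-10 FREE][11-30 ALLOC][31-42 FREE]
Op 5: free(b) -> (freed b); heap: [0-42 FREE]
Op 6: c = malloc(7) -> c = 0; heap: [0-6 ALLOC][7-42 FREE]
Op 7: d = malloc(7) -> d = 7; heap: [0-6 ALLOC][7-13 ALLOC][14-42 FREE]
Op 8: e = malloc(1) -> e = 14; heap: [0-6 ALLOC][7-13 ALLOC][14-14 ALLOC][15-42 FREE]
malloc(9): first-fit scan over [0-6 ALLOC][7-13 ALLOC][14-14 ALLOC][15-42 FREE] -> 15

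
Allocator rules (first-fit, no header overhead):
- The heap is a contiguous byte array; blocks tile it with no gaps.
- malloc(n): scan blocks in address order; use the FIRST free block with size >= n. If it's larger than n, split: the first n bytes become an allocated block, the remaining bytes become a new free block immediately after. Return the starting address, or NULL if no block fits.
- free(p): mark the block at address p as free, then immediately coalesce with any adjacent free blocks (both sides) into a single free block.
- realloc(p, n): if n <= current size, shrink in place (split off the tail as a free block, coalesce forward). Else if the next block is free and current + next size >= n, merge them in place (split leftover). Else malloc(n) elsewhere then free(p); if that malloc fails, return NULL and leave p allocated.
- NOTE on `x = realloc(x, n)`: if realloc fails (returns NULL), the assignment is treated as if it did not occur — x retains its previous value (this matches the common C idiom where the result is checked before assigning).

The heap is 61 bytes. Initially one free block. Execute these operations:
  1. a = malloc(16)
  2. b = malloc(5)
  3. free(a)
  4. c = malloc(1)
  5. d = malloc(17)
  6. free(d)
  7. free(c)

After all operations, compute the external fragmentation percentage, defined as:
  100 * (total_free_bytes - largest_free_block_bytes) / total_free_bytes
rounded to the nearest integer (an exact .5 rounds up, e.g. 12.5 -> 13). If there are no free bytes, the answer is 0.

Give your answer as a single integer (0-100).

Answer: 29

Derivation:
Op 1: a = malloc(16) -> a = 0; heap: [0-15 ALLOC][16-60 FREE]
Op 2: b = malloc(5) -> b = 16; heap: [0-15 ALLOC][16-20 ALLOC][21-60 FREE]
Op 3: free(a) -> (freed a); heap: [0-15 FREE][16-20 ALLOC][21-60 FREE]
Op 4: c = malloc(1) -> c = 0; heap: [0-0 ALLOC][1-15 FREE][16-20 ALLOC][21-60 FREE]
Op 5: d = malloc(17) -> d = 21; heap: [0-0 ALLOC][1-15 FREE][16-20 ALLOC][21-37 ALLOC][38-60 FREE]
Op 6: free(d) -> (freed d); heap: [0-0 ALLOC][1-15 FREE][16-20 ALLOC][21-60 FREE]
Op 7: free(c) -> (freed c); heap: [0-15 FREE][16-20 ALLOC][21-60 FREE]
Free blocks: [16 40] total_free=56 largest=40 -> 100*(56-40)/56 = 1600/56 ≈ 28.571 -> rounds to 29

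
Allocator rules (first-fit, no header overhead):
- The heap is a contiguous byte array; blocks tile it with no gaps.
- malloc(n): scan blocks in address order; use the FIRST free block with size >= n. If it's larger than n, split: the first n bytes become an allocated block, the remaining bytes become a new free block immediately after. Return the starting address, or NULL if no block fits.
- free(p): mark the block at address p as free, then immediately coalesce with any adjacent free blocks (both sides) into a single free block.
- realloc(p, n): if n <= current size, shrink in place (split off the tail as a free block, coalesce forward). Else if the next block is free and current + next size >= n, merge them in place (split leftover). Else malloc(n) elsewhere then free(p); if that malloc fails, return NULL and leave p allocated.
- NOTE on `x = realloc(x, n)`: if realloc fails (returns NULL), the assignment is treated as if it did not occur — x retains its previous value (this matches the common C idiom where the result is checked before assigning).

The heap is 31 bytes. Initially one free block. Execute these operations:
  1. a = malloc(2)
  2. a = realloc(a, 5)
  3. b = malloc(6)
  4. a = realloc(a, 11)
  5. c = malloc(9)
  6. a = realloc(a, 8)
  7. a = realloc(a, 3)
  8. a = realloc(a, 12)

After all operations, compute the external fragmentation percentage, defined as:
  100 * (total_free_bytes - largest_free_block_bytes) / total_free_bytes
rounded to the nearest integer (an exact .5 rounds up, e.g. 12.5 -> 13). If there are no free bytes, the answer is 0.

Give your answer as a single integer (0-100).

Answer: 38

Derivation:
Op 1: a = malloc(2) -> a = 0; heap: [0-1 ALLOC][2-30 FREE]
Op 2: a = realloc(a, 5) -> a = 0; heap: [0-4 ALLOC][5-30 FREE]
Op 3: b = malloc(6) -> b = 5; heap: [0-4 ALLOC][5-10 ALLOC][11-30 FREE]
Op 4: a = realloc(a, 11) -> a = 11; heap: [0-4 FREE][5-10 ALLOC][11-21 ALLOC][22-30 FREE]
Op 5: c = malloc(9) -> c = 22; heap: [0-4 FREE][5-10 ALLOC][11-21 ALLOC][22-30 ALLOC]
Op 6: a = realloc(a, 8) -> a = 11; heap: [0-4 FREE][5-10 ALLOC][11-18 ALLOC][19-21 FREE][22-30 ALLOC]
Op 7: a = realloc(a, 3) -> a = 11; heap: [0-4 FREE][5-10 ALLOC][11-13 ALLOC][14-21 FREE][22-30 ALLOC]
Op 8: a = realloc(a, 12) -> NULL (a unchanged); heap: [0-4 FREE][5-10 ALLOC][11-13 ALLOC][14-21 FREE][22-30 ALLOC]
Free blocks: [5 8] total_free=13 largest=8 -> 100*(13-8)/13 = 500/13 ≈ 38.462 -> rounds to 38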